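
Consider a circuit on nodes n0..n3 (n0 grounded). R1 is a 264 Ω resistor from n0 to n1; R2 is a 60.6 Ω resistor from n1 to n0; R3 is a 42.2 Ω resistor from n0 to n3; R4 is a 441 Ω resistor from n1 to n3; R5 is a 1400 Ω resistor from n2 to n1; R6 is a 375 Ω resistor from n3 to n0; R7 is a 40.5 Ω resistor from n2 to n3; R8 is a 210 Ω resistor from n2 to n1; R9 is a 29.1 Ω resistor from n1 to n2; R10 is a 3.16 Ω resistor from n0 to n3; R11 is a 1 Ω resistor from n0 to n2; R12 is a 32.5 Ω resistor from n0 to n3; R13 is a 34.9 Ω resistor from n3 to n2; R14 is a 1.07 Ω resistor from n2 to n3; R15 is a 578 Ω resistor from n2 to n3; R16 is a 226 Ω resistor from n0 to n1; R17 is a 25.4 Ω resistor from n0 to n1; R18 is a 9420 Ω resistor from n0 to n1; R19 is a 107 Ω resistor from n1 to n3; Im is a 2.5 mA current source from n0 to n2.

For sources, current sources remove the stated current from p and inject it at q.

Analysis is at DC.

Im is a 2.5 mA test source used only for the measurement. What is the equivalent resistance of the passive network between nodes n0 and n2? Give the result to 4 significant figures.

Element admittances at DC:
  Y(R1) = 0.003788 S between n0,n1
  Y(R2) = 0.01650 S between n1,n0
  Y(R3) = 0.02370 S between n0,n3
  Y(R4) = 0.002268 S between n1,n3
  Y(R5) = 0.0007143 S between n2,n1
  Y(R6) = 0.002667 S between n3,n0
  Y(R7) = 0.02469 S between n2,n3
  Y(R8) = 0.004762 S between n2,n1
  Y(R9) = 0.03436 S between n1,n2
  Y(R10) = 0.3165 S between n0,n3
  Y(R11) = 1.000 S between n0,n2
  Y(R12) = 0.03077 S between n0,n3
  Y(R13) = 0.02865 S between n3,n2
  Y(R14) = 0.9346 S between n2,n3
  Y(R15) = 0.001730 S between n2,n3
  Y(R16) = 0.004425 S between n0,n1
  Y(R17) = 0.03937 S between n0,n1
  Y(R18) = 0.0001062 S between n0,n1
  Y(R19) = 0.009346 S between n1,n3
  Im: injects 0.0025 A into n2 (from n0)
Assemble and solve the 3×3 MNA system:
  V(n1)=0.0008041  V(n2)=0.001928  V(n3)=0.001394

R_eq = 0.7710 Ω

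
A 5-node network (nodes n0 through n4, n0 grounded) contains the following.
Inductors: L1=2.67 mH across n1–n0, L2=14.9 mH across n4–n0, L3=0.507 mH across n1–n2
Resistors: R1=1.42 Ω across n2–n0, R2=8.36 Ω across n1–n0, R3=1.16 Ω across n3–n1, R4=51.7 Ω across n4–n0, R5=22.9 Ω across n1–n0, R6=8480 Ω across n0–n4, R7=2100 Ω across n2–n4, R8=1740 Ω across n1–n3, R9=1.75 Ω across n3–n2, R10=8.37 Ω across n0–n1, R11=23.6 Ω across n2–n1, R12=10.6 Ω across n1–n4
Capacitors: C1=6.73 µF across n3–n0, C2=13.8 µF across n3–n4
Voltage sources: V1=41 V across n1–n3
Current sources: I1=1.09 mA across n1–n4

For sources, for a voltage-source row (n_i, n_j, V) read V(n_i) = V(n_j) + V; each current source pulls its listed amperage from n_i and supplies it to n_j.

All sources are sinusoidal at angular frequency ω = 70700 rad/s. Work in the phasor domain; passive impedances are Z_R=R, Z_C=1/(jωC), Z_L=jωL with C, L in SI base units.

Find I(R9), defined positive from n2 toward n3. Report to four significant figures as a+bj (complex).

4.573-3.573j A

MNA unknowns: 4 node voltages V₁..V_4 plus 1 source current (V1)
L1: Y=0.000-0.005297j on G[1,0]
R1: Y=0.7042+0.000j on G[2,0]
R2: Y=0.1196+0.000j on G[1,0]
L2: Y=0.000-0.0009493j on G[4,0]
L3: Y=0.000-0.02790j on G[1,2]
R3: Y=0.8621+0.000j on G[3,1]
R4: Y=0.01934+0.000j on G[4,0]
R5: Y=0.04367+0.000j on G[1,0]
R6: Y=0.0001179+0.000j on G[0,4]
R7: Y=0.0004762+0.000j on G[2,4]
R8: Y=0.0005747+0.000j on G[1,3]
R9: Y=0.5714+0.000j on G[3,2]
R10: Y=0.1195+0.000j on G[0,1]
C1: Y=0.000+0.4758j on G[3,0]
R11: Y=0.04237+0.000j on G[2,1]
R12: Y=0.09434+0.000j on G[1,4]
C2: Y=0.000+0.9757j on G[3,4]
V1: row V1−V3=41, i_V1 at 1,3
I1: z[1]−=0.00109, z[4]+=0.00109
solve → V1=28.73+10.40j, V2=-4.266+4.144j, V3=-12.27+10.40j, V4=-12.00+6.219j
aux → i_V1=-48.96-2.526j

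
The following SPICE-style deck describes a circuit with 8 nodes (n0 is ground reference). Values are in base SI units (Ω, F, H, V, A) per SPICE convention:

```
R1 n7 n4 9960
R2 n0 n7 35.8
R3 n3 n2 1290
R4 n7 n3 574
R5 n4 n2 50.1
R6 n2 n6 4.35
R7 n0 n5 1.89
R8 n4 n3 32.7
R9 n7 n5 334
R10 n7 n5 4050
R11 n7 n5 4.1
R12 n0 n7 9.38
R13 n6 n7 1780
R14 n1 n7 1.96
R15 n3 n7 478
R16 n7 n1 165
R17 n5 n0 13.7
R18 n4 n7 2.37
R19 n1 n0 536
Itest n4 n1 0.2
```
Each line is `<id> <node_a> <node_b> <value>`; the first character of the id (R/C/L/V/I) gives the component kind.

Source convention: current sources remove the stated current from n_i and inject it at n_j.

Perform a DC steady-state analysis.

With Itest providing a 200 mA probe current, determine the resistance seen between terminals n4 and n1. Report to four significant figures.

Apply KCL at each of the 7 non-ground nodes and solve the resulting linear system.
Node n1: branches {R14, R16, R19, Itest} → V_1 = 0.3837
Node n2: branches {R3, R5, R6} → V_2 = -0.4576
Node n3: branches {R3, R4, R8, R15} → V_3 = -0.4203
Node n4: branches {R1, R5, R8, R18, Itest} → V_4 = -0.4718
Node n5: branches {R7, R9, R10, R11, R17} → V_5 = -0.0006725
Node n6: branches {R6, R13} → V_6 = -0.4565
Node n7: branches {R1, R2, R4, R9, R10, R11, R12, R13, R14, R15, R16, R18} → V_7 = -0.002311

R_eq = 4.277 Ω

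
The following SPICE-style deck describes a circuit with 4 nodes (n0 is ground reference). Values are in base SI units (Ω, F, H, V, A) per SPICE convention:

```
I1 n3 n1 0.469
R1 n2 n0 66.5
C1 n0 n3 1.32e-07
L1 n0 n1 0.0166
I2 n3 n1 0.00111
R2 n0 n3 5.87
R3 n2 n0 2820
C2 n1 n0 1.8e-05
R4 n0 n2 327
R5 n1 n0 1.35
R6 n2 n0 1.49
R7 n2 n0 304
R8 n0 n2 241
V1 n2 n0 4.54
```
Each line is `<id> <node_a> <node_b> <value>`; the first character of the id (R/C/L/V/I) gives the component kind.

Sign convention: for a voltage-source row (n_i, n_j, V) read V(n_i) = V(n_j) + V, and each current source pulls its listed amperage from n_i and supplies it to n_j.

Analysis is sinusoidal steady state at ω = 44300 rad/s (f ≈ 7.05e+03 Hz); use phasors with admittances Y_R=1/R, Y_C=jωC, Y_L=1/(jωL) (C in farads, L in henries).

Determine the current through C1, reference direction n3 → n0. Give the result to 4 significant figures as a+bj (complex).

-0.0005532-0.01612j A

MNA unknowns: 3 node voltages V₁..V_3 plus 1 source current (V1)
I1: z[3]−=0.469, z[1]+=0.469
R1: Y=0.01504+0.000j on G[2,0]
C1: Y=0.000+0.005848j on G[0,3]
L1: Y=0.000-0.001360j on G[0,1]
I2: z[3]−=0.00111, z[1]+=0.00111
R2: Y=0.1704+0.000j on G[0,3]
R3: Y=0.0003546+0.000j on G[2,0]
C2: Y=0.000+0.7974j on G[1,0]
R4: Y=0.003058+0.000j on G[0,2]
R5: Y=0.7407+0.000j on G[1,0]
R6: Y=0.6711+0.000j on G[2,0]
R7: Y=0.003289+0.000j on G[2,0]
R8: Y=0.004149+0.000j on G[0,2]
V1: row V2−V0=4.54, i_V1 at 2,0
solve → V1=0.2945-0.3165j, V2=4.540+0.000j, V3=-2.756+0.09461j
aux → i_V1=-3.165+0.000j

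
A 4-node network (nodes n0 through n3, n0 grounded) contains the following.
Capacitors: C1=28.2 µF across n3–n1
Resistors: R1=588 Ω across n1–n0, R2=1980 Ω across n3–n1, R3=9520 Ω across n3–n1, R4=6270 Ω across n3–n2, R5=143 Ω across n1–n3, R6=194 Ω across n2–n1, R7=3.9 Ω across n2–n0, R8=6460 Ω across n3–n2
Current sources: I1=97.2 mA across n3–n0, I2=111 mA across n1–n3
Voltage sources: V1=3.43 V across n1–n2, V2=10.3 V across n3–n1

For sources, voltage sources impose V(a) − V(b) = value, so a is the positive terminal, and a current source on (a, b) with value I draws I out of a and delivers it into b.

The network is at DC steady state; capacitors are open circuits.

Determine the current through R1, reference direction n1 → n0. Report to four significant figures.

Element admittances at DC:
  Y(C1) = 0.000 S between n3,n1
  Y(R1) = 0.001701 S between n1,n0
  Y(R2) = 0.0005051 S between n3,n1
  Y(R3) = 0.0001050 S between n3,n1
  Y(R4) = 0.0001595 S between n3,n2
  I1: injects 0.0972 A into n0 (from n3)
  Y(R5) = 0.006993 S between n1,n3
  I2: injects 0.111 A into n3 (from n1)
  Y(R6) = 0.005155 S between n2,n1
  Y(R7) = 0.2564 S between n2,n0
  Y(R8) = 0.0001548 S between n3,n2
  V1: constraint V(n1)−V(n2) = 3.43
  V2: constraint V(n3)−V(n1) = 10.3
Assemble and solve the 5×5 MNA system:
  V(n1)=3.031  V(n2)=-0.3992  V(n3)=13.33
  i(V1)=-0.1244  i(V2)=-0.06883

0.005154 A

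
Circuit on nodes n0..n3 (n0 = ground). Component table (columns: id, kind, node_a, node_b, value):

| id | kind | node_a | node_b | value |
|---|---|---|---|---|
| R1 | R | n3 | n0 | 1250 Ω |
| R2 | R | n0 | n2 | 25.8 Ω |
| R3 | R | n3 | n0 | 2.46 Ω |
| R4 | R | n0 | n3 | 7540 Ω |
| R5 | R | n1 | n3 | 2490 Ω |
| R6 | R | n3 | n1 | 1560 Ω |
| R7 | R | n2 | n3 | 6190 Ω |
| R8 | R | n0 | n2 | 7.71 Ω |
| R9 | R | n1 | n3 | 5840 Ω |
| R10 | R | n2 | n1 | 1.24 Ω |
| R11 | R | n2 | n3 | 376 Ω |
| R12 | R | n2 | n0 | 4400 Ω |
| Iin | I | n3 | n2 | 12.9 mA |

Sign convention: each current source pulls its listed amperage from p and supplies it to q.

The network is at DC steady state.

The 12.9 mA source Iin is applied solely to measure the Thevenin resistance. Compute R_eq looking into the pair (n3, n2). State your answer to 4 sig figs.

Apply KCL at each of the 3 non-ground nodes and solve the resulting linear system.
Node n1: branches {R5, R6, R9, R10} → V_1 = 0.07381
Node n2: branches {R2, R7, R8, R10, R11, R12, Iin} → V_2 = 0.07397
Node n3: branches {R1, R3, R4, R5, R6, R7, R9, R11, Iin} → V_3 = -0.03063

R_eq = 8.108 Ω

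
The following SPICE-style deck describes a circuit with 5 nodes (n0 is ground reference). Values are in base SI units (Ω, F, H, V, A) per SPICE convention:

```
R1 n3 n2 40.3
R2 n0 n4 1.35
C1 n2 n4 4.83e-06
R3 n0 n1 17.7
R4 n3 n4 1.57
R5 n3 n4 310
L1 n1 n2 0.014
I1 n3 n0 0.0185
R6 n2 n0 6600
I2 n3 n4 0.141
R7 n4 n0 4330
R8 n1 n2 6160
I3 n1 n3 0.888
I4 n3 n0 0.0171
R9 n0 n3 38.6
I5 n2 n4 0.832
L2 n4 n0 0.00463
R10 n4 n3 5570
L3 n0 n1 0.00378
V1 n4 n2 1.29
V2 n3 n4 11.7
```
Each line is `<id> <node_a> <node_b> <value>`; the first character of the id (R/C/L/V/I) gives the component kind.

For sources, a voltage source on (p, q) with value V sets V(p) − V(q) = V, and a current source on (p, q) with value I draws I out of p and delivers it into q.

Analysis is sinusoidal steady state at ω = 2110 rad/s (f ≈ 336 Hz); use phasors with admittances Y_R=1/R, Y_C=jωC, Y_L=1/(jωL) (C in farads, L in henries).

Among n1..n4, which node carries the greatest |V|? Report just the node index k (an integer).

3

MNA unknowns: 4 node voltages V₁..V_4 plus 2 source currents (V1, V2)
R1: Y=0.02481+0.000j on G[3,2]
R2: Y=0.7407+0.000j on G[0,4]
C1: Y=0.000+0.01019j on G[2,4]
R3: Y=0.05650+0.000j on G[0,1]
R4: Y=0.6369+0.000j on G[3,4]
R5: Y=0.003226+0.000j on G[3,4]
L1: Y=0.000-0.03385j on G[1,2]
I1: z[3]−=0.0185, z[0]+=0.0185
R6: Y=0.0001515+0.000j on G[2,0]
I2: z[3]−=0.141, z[4]+=0.141
R7: Y=0.0002309+0.000j on G[4,0]
R8: Y=0.0001623+0.000j on G[1,2]
I3: z[1]−=0.888, z[3]+=0.888
I4: z[3]−=0.0171, z[0]+=0.0171
R9: Y=0.02591+0.000j on G[0,3]
I5: z[2]−=0.832, z[4]+=0.832
L2: Y=0.000-0.1024j on G[4,0]
R10: Y=0.0001795+0.000j on G[4,3]
L3: Y=0.000-0.1254j on G[0,1]
V1: row V4−V2=1.29, i_V1 at 4,2
V2: row V3−V4=11.7, i_V2 at 3,4
solve → V1=-1.907-4.875j, V2=-0.8088+0.1116j, V3=12.18+0.1116j, V4=0.4812+0.1116j
aux → i_V1=0.6785-0.04949j, i_V2=-7.419-0.002892j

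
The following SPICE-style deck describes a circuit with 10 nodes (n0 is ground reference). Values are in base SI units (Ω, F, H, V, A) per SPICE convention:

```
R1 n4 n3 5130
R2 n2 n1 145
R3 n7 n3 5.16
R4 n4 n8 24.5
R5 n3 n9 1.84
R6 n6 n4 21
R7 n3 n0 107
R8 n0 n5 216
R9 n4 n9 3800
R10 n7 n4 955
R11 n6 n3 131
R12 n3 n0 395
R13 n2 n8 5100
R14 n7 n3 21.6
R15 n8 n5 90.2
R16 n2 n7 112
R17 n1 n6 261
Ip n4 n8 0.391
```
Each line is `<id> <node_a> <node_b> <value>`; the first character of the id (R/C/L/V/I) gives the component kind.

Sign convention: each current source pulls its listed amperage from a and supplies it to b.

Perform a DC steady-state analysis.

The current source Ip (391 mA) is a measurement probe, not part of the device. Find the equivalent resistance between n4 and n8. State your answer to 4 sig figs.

R_eq = 23.28 Ω

Element admittances at DC:
  Y(R1) = 0.0001949 S between n4,n3
  Y(R2) = 0.006897 S between n2,n1
  Y(R3) = 0.1938 S between n7,n3
  Y(R4) = 0.04082 S between n4,n8
  Y(R5) = 0.5435 S between n3,n9
  Y(R6) = 0.04762 S between n6,n4
  Y(R7) = 0.009346 S between n3,n0
  Y(R8) = 0.004630 S between n0,n5
  Y(R9) = 0.0002632 S between n4,n9
  Y(R10) = 0.001047 S between n7,n4
  Y(R11) = 0.007634 S between n6,n3
  Y(R12) = 0.002532 S between n3,n0
  Y(R13) = 0.0001961 S between n2,n8
  Y(R14) = 0.04630 S between n7,n3
  Y(R15) = 0.01109 S between n8,n5
  Y(R16) = 0.008929 S between n2,n7
  Y(R17) = 0.003831 S between n1,n6
  Ip: injects 0.391 A into n8 (from n4)
Assemble and solve the 9×9 MNA system:
  V(n1)=-2.291  V(n2)=-1.777  V(n3)=-1.523  V(n4)=-3.562  V(n5)=3.907  V(n6)=-3.216  V(n7)=-1.541  V(n8)=5.539  V(n9)=-1.524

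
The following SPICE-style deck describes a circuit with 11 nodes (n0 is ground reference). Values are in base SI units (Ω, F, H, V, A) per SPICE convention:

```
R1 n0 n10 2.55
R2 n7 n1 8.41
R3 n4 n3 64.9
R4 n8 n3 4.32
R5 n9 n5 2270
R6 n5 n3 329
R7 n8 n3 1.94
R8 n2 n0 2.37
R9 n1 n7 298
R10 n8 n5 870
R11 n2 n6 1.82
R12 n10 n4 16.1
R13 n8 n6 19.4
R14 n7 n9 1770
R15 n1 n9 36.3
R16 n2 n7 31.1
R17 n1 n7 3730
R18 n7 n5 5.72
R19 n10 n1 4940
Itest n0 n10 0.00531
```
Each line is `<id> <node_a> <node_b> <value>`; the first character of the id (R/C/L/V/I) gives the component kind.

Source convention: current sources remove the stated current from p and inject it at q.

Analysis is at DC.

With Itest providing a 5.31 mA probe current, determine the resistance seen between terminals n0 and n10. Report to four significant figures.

MNA unknowns: 10 node voltages V₁..V_10
R1: Y=0.3922 on G[0,10]
R2: Y=0.1189 on G[7,1]
R3: Y=0.01541 on G[4,3]
R4: Y=0.2315 on G[8,3]
R5: Y=0.0004405 on G[9,5]
R6: Y=0.003040 on G[5,3]
R7: Y=0.5155 on G[8,3]
R8: Y=0.4219 on G[2,0]
R9: Y=0.003356 on G[1,7]
R10: Y=0.001149 on G[8,5]
R11: Y=0.5495 on G[2,6]
R12: Y=0.06211 on G[10,4]
R13: Y=0.05155 on G[8,6]
R14: Y=0.0005650 on G[7,9]
R15: Y=0.02755 on G[1,9]
R16: Y=0.03215 on G[2,7]
R17: Y=0.0002681 on G[1,7]
R18: Y=0.1748 on G[7,5]
R19: Y=0.0002024 on G[10,1]
Itest: z[0]−=0.00531, z[10]+=0.00531
solve → V1=0.0006910, V2=0.0003060, V3=0.002958, V4=0.01117, V5=0.0007227, V6=0.0005197, V7=0.0006703, V8=0.002797, V9=0.0006911, V10=0.01321

R_eq = 2.488 Ω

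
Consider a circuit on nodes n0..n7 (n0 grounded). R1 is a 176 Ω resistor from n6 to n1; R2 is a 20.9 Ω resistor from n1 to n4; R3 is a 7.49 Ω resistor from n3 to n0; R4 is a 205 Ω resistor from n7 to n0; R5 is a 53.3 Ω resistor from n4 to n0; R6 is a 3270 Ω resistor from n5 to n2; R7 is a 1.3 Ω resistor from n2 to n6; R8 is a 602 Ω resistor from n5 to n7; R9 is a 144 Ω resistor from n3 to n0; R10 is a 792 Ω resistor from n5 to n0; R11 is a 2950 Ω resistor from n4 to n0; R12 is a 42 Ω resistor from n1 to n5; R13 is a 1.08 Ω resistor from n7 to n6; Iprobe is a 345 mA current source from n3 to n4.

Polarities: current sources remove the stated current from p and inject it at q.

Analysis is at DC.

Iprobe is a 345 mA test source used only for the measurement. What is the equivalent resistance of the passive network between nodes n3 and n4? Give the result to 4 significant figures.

R_eq = 50.86 Ω

Element admittances at DC:
  Y(R1) = 0.005682 S between n6,n1
  Y(R2) = 0.04785 S between n1,n4
  Y(R3) = 0.1335 S between n3,n0
  Y(R4) = 0.004878 S between n7,n0
  Y(R5) = 0.01876 S between n4,n0
  Y(R6) = 0.0003058 S between n5,n2
  Y(R7) = 0.7692 S between n2,n6
  Y(R8) = 0.001661 S between n5,n7
  Y(R9) = 0.006944 S between n3,n0
  Y(R10) = 0.001263 S between n5,n0
  Y(R11) = 0.0003390 S between n4,n0
  Y(R12) = 0.02381 S between n1,n5
  Y(R13) = 0.9259 S between n7,n6
  Iprobe: injects 0.345 A into n4 (from n3)
Assemble and solve the 7×7 MNA system:
  V(n1)=13.91  V(n2)=8.345  V(n3)=-2.456  V(n4)=15.09  V(n5)=12.85  V(n6)=8.343  V(n7)=8.307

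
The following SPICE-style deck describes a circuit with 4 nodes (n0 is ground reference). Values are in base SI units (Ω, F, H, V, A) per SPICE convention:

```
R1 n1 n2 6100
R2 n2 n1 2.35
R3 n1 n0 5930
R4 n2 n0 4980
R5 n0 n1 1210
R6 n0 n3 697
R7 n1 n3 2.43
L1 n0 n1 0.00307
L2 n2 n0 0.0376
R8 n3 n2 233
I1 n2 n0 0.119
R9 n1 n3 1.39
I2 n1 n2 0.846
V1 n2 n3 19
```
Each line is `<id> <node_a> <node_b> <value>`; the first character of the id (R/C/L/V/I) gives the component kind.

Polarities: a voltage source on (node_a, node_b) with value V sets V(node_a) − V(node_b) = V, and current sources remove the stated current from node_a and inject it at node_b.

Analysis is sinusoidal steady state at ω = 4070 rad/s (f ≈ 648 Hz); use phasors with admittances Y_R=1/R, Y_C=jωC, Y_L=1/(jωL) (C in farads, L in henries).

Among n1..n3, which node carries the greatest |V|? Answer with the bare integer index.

Element admittances at ω=4070 rad/s:
  Y(R1) = 0.0001639+0.000j S between n1,n2
  Y(R2) = 0.4255+0.000j S between n2,n1
  Y(R3) = 0.0001686+0.000j S between n1,n0
  Y(R4) = 0.0002008+0.000j S between n2,n0
  Y(R5) = 0.0008264+0.000j S between n0,n1
  Y(R6) = 0.001435+0.000j S between n0,n3
  Y(R7) = 0.4115+0.000j S between n1,n3
  Y(L1) = 0.000-0.08003j S between n0,n1
  Y(L2) = 0.000-0.006535j S between n2,n0
  Y(R8) = 0.004292+0.000j S between n3,n2
  I1: injects 0.119 A into n0 (from n2)
  Y(R9) = 0.7194+0.000j S between n1,n3
  I2: injects 0.846 A into n2 (from n1)
  V1: constraint V(n2)−V(n3) = 19
Assemble and solve the 4×4 MNA system:
  V(n1)=-1.116-1.300j  V(n2)=13.16-1.243j  V(n3)=-5.836-1.243j
  i(V1)=-5.428+0.06219j

2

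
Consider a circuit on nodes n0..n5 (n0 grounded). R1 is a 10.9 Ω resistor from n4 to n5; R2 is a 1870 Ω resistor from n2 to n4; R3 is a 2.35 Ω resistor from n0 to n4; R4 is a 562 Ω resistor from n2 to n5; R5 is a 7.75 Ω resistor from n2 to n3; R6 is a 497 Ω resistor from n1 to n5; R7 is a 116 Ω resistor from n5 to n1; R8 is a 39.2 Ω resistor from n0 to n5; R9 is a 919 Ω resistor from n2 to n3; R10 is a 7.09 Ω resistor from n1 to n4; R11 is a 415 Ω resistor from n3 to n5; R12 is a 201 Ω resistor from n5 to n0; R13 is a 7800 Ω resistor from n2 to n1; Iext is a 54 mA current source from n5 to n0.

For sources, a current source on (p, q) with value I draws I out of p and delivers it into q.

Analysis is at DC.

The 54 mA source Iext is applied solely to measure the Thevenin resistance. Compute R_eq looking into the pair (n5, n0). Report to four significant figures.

R_eq = 8.859 Ω

MNA unknowns: 5 node voltages V₁..V_5
R1: Y=0.09174 on G[4,5]
R2: Y=0.0005348 on G[2,4]
R3: Y=0.4255 on G[0,4]
R4: Y=0.001779 on G[2,5]
R5: Y=0.1290 on G[2,3]
R6: Y=0.002012 on G[1,5]
R7: Y=0.008621 on G[5,1]
R8: Y=0.02551 on G[0,5]
R9: Y=0.001088 on G[2,3]
R10: Y=0.1410 on G[1,4]
R11: Y=0.002410 on G[3,5]
R12: Y=0.004975 on G[5,0]
R13: Y=0.0001282 on G[2,1]
Iext: z[5]−=0.054, z[0]+=0.054
solve → V1=-0.1199, V2=-0.4259, V3=-0.4269, V4=-0.09263, V5=-0.4784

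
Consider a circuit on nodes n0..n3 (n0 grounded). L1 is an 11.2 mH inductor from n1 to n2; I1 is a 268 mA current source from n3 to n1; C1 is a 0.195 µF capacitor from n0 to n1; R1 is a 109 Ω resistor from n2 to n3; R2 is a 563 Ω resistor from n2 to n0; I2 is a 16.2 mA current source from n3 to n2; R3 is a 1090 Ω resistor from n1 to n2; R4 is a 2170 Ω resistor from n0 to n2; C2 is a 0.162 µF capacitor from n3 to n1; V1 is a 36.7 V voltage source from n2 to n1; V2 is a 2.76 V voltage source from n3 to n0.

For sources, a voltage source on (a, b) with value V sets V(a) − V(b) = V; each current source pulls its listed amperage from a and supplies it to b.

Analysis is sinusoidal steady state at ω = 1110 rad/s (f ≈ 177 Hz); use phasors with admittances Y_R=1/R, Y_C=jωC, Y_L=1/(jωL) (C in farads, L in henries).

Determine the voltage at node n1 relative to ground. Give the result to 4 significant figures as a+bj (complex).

Apply KCL at each of the 3 non-ground nodes and solve the resulting linear system.
Node n1: branches {L1, I1, C1, R3, C2, V1} → V_1 = -9.563+0.3756j
Node n2: branches {L1, R1, R2, I2, R3, R4, V1} → V_2 = 27.14+0.3756j
Node n3: branches {I1, R1, I2, C2, V2} → V_3 = 2.760+0.000j
Source currents: i(V1)=-0.3018+2.948j, i(V2)=-0.06063+0.001230j

-9.563+0.3756j V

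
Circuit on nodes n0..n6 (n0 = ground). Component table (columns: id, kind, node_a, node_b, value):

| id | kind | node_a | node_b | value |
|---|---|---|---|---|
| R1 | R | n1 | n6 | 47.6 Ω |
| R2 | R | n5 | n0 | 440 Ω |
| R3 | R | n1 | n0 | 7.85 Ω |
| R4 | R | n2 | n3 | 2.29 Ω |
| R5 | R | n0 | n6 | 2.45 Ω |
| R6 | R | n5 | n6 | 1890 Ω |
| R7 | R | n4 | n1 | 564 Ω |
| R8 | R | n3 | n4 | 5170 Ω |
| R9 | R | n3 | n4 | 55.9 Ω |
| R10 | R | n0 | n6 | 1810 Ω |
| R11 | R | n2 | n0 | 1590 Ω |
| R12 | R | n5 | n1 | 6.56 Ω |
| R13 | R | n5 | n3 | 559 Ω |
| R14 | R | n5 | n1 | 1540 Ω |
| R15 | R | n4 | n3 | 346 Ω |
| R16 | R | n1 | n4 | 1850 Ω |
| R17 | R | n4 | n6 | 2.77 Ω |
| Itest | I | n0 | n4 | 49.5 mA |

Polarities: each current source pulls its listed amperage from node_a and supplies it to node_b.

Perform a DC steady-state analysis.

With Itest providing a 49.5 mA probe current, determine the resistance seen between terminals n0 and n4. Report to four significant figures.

MNA unknowns: 6 node voltages V₁..V_6
R1: Y=0.02101 on G[1,6]
R2: Y=0.002273 on G[5,0]
R3: Y=0.1274 on G[1,0]
R4: Y=0.4367 on G[2,3]
R5: Y=0.4082 on G[0,6]
R6: Y=0.0005291 on G[5,6]
R7: Y=0.001773 on G[4,1]
R8: Y=0.0001934 on G[3,4]
R9: Y=0.01789 on G[3,4]
R10: Y=0.0005525 on G[0,6]
R11: Y=0.0006289 on G[2,0]
R12: Y=0.1524 on G[5,1]
R13: Y=0.001789 on G[5,3]
R14: Y=0.0006494 on G[5,1]
R15: Y=0.002890 on G[4,3]
R16: Y=0.0005405 on G[1,4]
R17: Y=0.3610 on G[4,6]
Itest: z[0]−=0.0495, z[4]+=0.0495
solve → V1=0.02199, V2=0.2240, V3=0.2243, V4=0.2481, V5=0.02428, V6=0.1138

R_eq = 5.011 Ω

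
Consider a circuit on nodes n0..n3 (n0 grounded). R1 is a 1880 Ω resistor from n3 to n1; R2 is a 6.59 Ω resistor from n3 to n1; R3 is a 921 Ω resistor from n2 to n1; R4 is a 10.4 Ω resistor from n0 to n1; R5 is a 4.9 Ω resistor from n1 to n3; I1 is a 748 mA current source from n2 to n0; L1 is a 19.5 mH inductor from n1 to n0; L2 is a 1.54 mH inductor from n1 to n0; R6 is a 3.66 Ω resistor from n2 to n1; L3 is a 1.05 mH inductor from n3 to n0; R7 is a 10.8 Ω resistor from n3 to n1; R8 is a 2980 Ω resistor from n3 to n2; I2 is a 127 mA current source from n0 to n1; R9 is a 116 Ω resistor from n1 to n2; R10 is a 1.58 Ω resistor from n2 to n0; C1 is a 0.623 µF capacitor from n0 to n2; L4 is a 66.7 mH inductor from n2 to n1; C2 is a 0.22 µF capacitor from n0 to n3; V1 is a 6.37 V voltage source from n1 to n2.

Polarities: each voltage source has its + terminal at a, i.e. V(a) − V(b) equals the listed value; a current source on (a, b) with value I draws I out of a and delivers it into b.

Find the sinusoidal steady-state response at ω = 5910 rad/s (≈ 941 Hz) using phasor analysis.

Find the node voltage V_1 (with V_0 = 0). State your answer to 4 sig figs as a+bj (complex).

Element admittances at ω=5910 rad/s:
  Y(R1) = 0.0005319+0.000j S between n3,n1
  Y(R2) = 0.1517+0.000j S between n3,n1
  Y(R3) = 0.001086+0.000j S between n2,n1
  Y(R4) = 0.09615+0.000j S between n0,n1
  Y(R5) = 0.2041+0.000j S between n1,n3
  I1: injects 0.748 A into n0 (from n2)
  Y(L1) = 0.000-0.008677j S between n1,n0
  Y(L2) = 0.000-0.1099j S between n1,n0
  Y(R6) = 0.2732+0.000j S between n2,n1
  Y(L3) = 0.000-0.1611j S between n3,n0
  Y(R7) = 0.09259+0.000j S between n3,n1
  Y(R8) = 0.0003356+0.000j S between n3,n2
  I2: injects 0.127 A into n1 (from n0)
  Y(R9) = 0.008621+0.000j S between n1,n2
  Y(R10) = 0.6329+0.000j S between n2,n0
  Y(C1) = 0.000+0.003682j S between n0,n2
  Y(L4) = 0.000-0.002537j S between n2,n1
  Y(C2) = 0.000+0.001300j S between n0,n3
  V1: constraint V(n1)−V(n2) = 6.37
Assemble and solve the 4×4 MNA system:
  V(n1)=3.939+1.326j  V(n2)=-2.431+1.326j  V(n3)=3.073+2.420j
  i(V1)=-2.600+0.8464j

3.939+1.326j V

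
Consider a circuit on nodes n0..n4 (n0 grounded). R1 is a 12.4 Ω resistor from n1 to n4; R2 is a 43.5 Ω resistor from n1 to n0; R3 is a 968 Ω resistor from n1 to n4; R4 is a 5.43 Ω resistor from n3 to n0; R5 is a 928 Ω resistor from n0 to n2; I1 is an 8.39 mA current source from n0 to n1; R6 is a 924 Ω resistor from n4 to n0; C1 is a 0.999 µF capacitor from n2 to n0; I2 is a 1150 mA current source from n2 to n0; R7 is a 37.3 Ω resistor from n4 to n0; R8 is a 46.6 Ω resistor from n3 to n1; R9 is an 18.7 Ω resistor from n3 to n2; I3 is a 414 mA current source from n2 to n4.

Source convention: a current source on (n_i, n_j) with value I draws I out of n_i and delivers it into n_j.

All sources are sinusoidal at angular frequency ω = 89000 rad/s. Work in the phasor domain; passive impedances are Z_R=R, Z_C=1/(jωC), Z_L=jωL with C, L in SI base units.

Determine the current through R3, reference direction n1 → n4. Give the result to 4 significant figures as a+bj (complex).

MNA unknowns: 4 node voltages V₁..V_4
R1: Y=0.08065+0.000j on G[1,4]
R2: Y=0.02299+0.000j on G[1,0]
R3: Y=0.001033+0.000j on G[1,4]
R4: Y=0.1842+0.000j on G[3,0]
R5: Y=0.001078+0.000j on G[0,2]
I1: z[0]−=0.00839, z[1]+=0.00839
R6: Y=0.001082+0.000j on G[4,0]
C1: Y=0.000+0.08891j on G[2,0]
I2: z[2]−=1.15, z[0]+=1.15
R7: Y=0.02681+0.000j on G[4,0]
R8: Y=0.02146+0.000j on G[3,1]
R9: Y=0.05348+0.000j on G[3,2]
I3: z[2]−=0.414, z[4]+=0.414
solve → V1=4.519+0.9791j, V2=-6.817+14.03j, V3=-1.033+2.977j, V4=7.147+0.7298j

-0.002715+0.0002575j A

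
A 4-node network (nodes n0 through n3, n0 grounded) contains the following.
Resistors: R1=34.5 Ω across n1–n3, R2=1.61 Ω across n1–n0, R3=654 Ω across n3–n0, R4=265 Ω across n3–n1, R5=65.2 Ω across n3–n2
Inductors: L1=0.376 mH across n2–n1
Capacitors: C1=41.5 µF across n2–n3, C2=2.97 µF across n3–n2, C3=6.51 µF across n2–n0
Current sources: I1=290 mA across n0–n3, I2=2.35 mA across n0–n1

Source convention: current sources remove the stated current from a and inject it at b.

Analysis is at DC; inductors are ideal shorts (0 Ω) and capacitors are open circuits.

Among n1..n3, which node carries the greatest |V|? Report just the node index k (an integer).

3

Apply KCL at each of the 3 non-ground nodes and solve the resulting linear system.
Node n1: branches {R1, L1, R2, R4, I2} → V_1 = 0.4552
Node n2: branches {L1, C1, C2, C3, R5} → V_2 = 0.4552
Node n3: branches {R1, C1, R3, C2, R4, I1, R5} → V_3 = 6.285
Source currents: i(L1)=0.08941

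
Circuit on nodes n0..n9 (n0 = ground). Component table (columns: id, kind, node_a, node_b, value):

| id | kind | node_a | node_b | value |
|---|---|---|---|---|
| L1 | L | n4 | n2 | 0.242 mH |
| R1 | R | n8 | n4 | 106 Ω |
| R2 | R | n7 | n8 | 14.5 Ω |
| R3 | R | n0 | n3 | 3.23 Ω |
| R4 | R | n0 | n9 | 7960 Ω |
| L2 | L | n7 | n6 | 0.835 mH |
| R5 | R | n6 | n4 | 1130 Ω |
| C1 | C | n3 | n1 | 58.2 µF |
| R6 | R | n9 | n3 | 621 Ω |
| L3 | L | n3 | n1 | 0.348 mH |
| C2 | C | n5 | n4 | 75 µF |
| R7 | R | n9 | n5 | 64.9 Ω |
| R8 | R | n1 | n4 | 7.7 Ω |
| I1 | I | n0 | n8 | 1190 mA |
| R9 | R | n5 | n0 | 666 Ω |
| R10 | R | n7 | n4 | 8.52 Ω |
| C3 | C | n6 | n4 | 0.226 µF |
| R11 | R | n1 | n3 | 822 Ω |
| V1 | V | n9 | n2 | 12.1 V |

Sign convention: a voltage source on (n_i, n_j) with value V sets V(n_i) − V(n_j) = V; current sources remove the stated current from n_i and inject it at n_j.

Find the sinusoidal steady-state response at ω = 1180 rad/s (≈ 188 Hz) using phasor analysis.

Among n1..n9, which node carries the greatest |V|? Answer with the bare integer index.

Element admittances at ω=1180 rad/s:
  Y(L1) = 0.000-3.502j S between n4,n2
  Y(R1) = 0.009434+0.000j S between n8,n4
  Y(R2) = 0.06897+0.000j S between n7,n8
  Y(R3) = 0.3096+0.000j S between n0,n3
  Y(R4) = 0.0001256+0.000j S between n0,n9
  Y(L2) = 0.000-1.015j S between n7,n6
  Y(R5) = 0.0008850+0.000j S between n6,n4
  Y(C1) = 0.000+0.06868j S between n3,n1
  Y(R6) = 0.001610+0.000j S between n9,n3
  Y(L3) = 0.000-2.435j S between n3,n1
  Y(C2) = 0.000+0.08850j S between n5,n4
  Y(R7) = 0.01541+0.000j S between n9,n5
  Y(R8) = 0.1299+0.000j S between n1,n4
  I1: injects 1.19 A into n8 (from n0)
  Y(R9) = 0.001502+0.000j S between n5,n0
  Y(R10) = 0.1174+0.000j S between n7,n4
  Y(C3) = 0.000+0.0002667j S between n6,n4
  Y(R11) = 0.001217+0.000j S between n1,n3
  V1: constraint V(n9)−V(n2) = 12.1
Assemble and solve the 10×10 MNA system:
  V(n1)=3.771+0.4855j  V(n2)=12.51+0.4330j  V(n3)=3.771+0.006311j  V(n4)=12.50+0.4953j  V(n5)=12.83-1.337j  V(n6)=20.78+0.4707j  V(n7)=20.78+0.4779j  V(n8)=34.96+0.4800j  V(n9)=24.61+0.4330j
  i(V1)=-0.2181-0.02802j

8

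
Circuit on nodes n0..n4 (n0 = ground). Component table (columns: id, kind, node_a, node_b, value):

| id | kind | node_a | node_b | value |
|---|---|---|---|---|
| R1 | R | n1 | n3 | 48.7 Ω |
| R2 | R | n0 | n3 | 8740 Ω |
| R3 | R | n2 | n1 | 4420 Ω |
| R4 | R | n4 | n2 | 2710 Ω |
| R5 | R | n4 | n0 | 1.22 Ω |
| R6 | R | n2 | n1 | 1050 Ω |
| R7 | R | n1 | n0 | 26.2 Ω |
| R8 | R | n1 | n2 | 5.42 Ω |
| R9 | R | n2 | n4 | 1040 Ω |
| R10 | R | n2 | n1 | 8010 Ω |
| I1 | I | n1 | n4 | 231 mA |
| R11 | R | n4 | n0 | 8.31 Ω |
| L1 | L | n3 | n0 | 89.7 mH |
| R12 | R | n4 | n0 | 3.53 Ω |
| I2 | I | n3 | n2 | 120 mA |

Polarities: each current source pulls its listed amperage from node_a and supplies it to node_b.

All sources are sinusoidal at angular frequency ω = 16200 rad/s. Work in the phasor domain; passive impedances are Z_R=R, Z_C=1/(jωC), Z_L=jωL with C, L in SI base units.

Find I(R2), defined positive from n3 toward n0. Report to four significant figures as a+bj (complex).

-0.001325-6.693e-05j A

Element admittances at ω=16200 rad/s:
  Y(R1) = 0.02053+0.000j S between n1,n3
  Y(R2) = 0.0001144+0.000j S between n0,n3
  Y(R3) = 0.0002262+0.000j S between n2,n1
  Y(R4) = 0.0003690+0.000j S between n4,n2
  Y(R5) = 0.8197+0.000j S between n4,n0
  Y(R6) = 0.0009524+0.000j S between n2,n1
  Y(R7) = 0.03817+0.000j S between n1,n0
  Y(R8) = 0.1845+0.000j S between n1,n2
  Y(R9) = 0.0009615+0.000j S between n2,n4
  Y(R10) = 0.0001248+0.000j S between n2,n1
  I1: injects 0.231 A into n4 (from n1)
  Y(R11) = 0.1203+0.000j S between n4,n0
  Y(L1) = 0.000-0.0006882j S between n3,n0
  Y(R12) = 0.2833+0.000j S between n4,n0
  I2: injects 0.12 A into n2 (from n3)
Assemble and solve the 4×4 MNA system:
  V(n1)=-5.821-0.2001j  V(n2)=-5.138-0.1987j  V(n3)=-11.58-0.5850j  V(n4)=0.1830-0.0002159j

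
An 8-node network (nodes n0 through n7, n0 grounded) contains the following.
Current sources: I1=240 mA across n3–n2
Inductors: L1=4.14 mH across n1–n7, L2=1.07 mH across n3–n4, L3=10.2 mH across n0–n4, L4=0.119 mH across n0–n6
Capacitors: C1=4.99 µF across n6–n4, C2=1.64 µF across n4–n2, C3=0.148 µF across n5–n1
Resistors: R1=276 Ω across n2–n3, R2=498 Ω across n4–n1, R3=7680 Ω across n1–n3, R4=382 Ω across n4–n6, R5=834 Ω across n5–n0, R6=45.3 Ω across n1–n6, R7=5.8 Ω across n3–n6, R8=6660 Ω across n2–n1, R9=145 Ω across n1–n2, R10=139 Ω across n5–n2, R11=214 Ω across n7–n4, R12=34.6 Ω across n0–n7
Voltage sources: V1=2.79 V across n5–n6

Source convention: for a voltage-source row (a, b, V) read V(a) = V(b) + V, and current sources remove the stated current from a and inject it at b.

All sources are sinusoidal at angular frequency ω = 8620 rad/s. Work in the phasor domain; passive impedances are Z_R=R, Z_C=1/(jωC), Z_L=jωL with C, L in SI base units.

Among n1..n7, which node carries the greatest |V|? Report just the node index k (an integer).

2

Element admittances at ω=8620 rad/s:
  I1: injects 0.24 A into n2 (from n3)
  Y(L1) = 0.000-0.02802j S between n1,n7
  Y(L2) = 0.000-0.1084j S between n3,n4
  Y(C1) = 0.000+0.04301j S between n6,n4
  Y(R1) = 0.003623+0.000j S between n2,n3
  Y(R2) = 0.002008+0.000j S between n4,n1
  Y(R3) = 0.0001302+0.000j S between n1,n3
  Y(R4) = 0.002618+0.000j S between n4,n6
  Y(R5) = 0.001199+0.000j S between n5,n0
  Y(R6) = 0.02208+0.000j S between n1,n6
  Y(L3) = 0.000-0.01137j S between n0,n4
  Y(C2) = 0.000+0.01414j S between n4,n2
  Y(R7) = 0.1724+0.000j S between n3,n6
  Y(R8) = 0.0001502+0.000j S between n2,n1
  Y(R9) = 0.006897+0.000j S between n1,n2
  Y(R10) = 0.007194+0.000j S between n5,n2
  Y(C3) = 0.000+0.001276j S between n5,n1
  Y(R11) = 0.004673+0.000j S between n7,n4
  Y(L4) = 0.000-0.9749j S between n0,n6
  Y(R12) = 0.02890+0.000j S between n0,n7
  V1: constraint V(n5)−V(n6) = 2.79
Assemble and solve the 8×8 MNA system:
  V(n1)=1.321-0.2710j  V(n2)=7.566-6.824j  V(n3)=0.1202+0.5346j  V(n4)=-1.039+2.699j  V(n5)=2.784-0.03903j  V(n6)=-0.006037-0.03903j  V(n7)=0.1390-0.6108j
  i(V1)=0.03136-0.05063j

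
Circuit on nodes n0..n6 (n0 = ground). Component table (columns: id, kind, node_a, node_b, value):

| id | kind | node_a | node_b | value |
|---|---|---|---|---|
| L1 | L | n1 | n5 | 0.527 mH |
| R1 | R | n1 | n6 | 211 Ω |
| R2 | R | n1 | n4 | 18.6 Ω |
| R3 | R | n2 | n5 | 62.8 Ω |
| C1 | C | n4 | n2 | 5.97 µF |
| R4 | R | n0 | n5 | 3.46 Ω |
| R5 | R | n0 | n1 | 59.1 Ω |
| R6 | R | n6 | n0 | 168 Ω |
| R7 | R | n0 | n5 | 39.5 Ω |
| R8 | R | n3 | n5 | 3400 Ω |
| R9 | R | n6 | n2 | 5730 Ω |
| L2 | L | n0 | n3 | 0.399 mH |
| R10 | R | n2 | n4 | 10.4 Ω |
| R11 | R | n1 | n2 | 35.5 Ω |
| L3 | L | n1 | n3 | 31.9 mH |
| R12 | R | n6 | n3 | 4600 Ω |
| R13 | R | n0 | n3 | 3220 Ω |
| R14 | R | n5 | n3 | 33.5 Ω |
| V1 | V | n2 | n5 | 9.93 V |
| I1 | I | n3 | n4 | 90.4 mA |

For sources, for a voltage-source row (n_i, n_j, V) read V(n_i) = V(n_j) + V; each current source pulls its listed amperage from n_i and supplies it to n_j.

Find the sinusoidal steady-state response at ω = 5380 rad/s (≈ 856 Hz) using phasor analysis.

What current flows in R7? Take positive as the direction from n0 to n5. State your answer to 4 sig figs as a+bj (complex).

-0.005046+0.002547j A

MNA unknowns: 6 node voltages V₁..V_6 plus 1 source current (V1)
L1: Y=0.000-0.3527j on G[1,5]
R1: Y=0.004739+0.000j on G[1,6]
R2: Y=0.05376+0.000j on G[1,4]
R3: Y=0.01592+0.000j on G[2,5]
C1: Y=0.000+0.03212j on G[4,2]
R4: Y=0.2890+0.000j on G[0,5]
R5: Y=0.01692+0.000j on G[0,1]
R6: Y=0.005952+0.000j on G[6,0]
R7: Y=0.02532+0.000j on G[0,5]
R8: Y=0.0002941+0.000j on G[3,5]
R9: Y=0.0001745+0.000j on G[6,2]
L2: Y=0.000-0.4658j on G[0,3]
R10: Y=0.09615+0.000j on G[2,4]
R11: Y=0.02817+0.000j on G[1,2]
L3: Y=0.000-0.005827j on G[1,3]
R12: Y=0.0002174+0.000j on G[6,3]
R13: Y=0.0003106+0.000j on G[0,3]
R14: Y=0.02985+0.000j on G[5,3]
V1: row V2−V5=9.93, i_V1 at 2,5
I1: z[3]−=0.0904, z[4]+=0.0904
solve → V1=0.5164+1.681j, V2=10.13-0.1006j, V3=0.002196-0.1581j, V4=7.541+1.093j, V5=0.1993-0.1006j, V6=0.3803+0.7141j
aux → i_V1=-0.7179+0.08194j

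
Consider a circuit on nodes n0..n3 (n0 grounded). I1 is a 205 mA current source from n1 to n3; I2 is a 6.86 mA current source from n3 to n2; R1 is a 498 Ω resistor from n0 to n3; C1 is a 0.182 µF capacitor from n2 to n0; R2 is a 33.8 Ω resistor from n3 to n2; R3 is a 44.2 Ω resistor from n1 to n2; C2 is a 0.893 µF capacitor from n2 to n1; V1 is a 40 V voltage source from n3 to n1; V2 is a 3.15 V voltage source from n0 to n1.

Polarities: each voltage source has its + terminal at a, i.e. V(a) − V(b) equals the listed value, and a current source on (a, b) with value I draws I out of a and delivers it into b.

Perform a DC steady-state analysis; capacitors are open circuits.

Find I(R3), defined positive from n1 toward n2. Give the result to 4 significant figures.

-0.5158 A

Element admittances at DC:
  I1: injects 0.205 A into n3 (from n1)
  I2: injects 0.00686 A into n2 (from n3)
  Y(R1) = 0.002008 S between n0,n3
  Y(C1) = 0.000 S between n2,n0
  Y(R2) = 0.02959 S between n3,n2
  Y(R3) = 0.02262 S between n1,n2
  Y(C2) = 0.000 S between n2,n1
  V1: constraint V(n3)−V(n1) = 40
  V2: constraint V(n0)−V(n1) = 3.15
Assemble and solve the 5×5 MNA system:
  V(n1)=-3.150  V(n2)=19.65  V(n3)=36.85
  i(V1)=-0.3848  i(V2)=0.07400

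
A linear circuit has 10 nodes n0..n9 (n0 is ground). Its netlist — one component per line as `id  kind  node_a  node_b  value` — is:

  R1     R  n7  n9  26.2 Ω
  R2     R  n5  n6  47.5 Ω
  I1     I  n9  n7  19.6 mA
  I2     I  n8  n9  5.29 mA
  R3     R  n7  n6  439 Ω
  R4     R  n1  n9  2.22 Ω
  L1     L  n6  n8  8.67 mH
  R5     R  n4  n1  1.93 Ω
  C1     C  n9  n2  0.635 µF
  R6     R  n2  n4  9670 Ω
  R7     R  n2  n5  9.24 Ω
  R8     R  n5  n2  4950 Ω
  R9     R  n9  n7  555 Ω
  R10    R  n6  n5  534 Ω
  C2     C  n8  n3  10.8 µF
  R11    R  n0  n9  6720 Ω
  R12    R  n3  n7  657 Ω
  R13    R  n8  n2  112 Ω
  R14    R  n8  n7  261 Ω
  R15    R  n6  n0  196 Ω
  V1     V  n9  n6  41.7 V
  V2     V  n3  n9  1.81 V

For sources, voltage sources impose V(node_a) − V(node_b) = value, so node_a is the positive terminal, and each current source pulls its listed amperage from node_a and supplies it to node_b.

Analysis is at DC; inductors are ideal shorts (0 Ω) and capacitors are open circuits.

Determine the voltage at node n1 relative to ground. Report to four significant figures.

Apply KCL at each of the 9 non-ground nodes and solve the resulting linear system.
Node n1: branches {R4, R5} → V_1 = 40.51
Node n2: branches {C1, R6, R7, R8, R13} → V_2 = -1.028
Node n3: branches {C2, R12, V2} → V_3 = 42.33
Node n4: branches {R5, R6} → V_4 = 40.50
Node n5: branches {R2, R7, R8, R10} → V_5 = -1.055
Node n6: branches {R2, R3, L1, R10, R15, V1} → V_6 = -1.182
Node n7: branches {R1, I1, R3, R9, R12, R14} → V_7 = 35.64
Node n8: branches {I2, L1, C2, R13, R14} → V_8 = -1.182
Node n9: branches {R1, I1, I2, R4, C1, R9, R11, V1, V2} → V_9 = 40.52
Source currents: i(L1)=-0.1372, i(V1)=-0.2300, i(V2)=-0.01019

40.51 V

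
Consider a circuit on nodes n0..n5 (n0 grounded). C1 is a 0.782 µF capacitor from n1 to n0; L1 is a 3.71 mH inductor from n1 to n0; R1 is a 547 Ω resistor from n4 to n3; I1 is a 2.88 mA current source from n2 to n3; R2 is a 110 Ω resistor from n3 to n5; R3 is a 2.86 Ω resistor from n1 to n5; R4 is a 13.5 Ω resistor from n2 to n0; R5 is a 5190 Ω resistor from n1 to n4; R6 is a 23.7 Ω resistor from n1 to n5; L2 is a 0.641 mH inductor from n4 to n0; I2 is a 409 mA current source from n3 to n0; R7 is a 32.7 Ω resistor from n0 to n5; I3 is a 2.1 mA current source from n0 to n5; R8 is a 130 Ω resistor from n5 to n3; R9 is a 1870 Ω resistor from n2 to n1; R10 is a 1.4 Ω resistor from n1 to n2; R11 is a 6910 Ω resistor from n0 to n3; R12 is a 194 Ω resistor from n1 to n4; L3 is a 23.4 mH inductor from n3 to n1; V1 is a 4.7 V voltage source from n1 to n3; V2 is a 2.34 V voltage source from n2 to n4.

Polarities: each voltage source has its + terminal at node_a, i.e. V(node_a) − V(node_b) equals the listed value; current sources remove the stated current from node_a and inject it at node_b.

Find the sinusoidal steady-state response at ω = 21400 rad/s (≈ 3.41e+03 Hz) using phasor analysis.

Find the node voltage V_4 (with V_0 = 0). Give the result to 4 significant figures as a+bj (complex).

Apply KCL at each of the 5 non-ground nodes and solve the resulting linear system.
Node n1: branches {C1, L1, R3, R5, R6, R9, R10, R12, L3, V1} → V_1 = -2.310-2.774j
Node n2: branches {I1, R4, R9, R10, V2} → V_2 = -1.823-2.897j
Node n3: branches {R1, I1, R2, I2, R8, R11, L3, V1} → V_3 = -7.010-2.774j
Node n4: branches {R1, R5, L2, R12, V2} → V_4 = -4.163-2.897j
Node n5: branches {R2, R3, R6, R7, I3, R8} → V_5 = -2.324-2.581j
Source currents: i(V1)=0.3213+0.005967j, i(V2)=-0.2159+0.3026j

-4.163-2.897j V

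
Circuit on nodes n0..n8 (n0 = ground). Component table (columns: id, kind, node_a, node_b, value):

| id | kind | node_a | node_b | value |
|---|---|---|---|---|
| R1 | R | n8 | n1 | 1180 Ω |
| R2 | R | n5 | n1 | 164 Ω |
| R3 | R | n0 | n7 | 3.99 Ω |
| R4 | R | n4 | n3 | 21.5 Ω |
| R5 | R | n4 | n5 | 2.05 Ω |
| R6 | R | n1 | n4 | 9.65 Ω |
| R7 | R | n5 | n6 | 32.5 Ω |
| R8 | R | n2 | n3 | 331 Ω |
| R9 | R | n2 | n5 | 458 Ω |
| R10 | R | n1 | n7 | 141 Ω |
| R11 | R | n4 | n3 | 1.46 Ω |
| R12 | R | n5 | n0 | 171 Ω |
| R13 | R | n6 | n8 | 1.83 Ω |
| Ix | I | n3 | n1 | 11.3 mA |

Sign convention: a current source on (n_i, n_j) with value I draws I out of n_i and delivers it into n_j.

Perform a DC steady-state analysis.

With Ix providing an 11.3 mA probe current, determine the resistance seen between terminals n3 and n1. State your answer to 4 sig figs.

R_eq = 10.17 Ω

Element admittances at DC:
  Y(R1) = 0.0008475 S between n8,n1
  Y(R2) = 0.006098 S between n5,n1
  Y(R3) = 0.2506 S between n0,n7
  Y(R4) = 0.04651 S between n4,n3
  Y(R5) = 0.4878 S between n4,n5
  Y(R6) = 0.1036 S between n1,n4
  Y(R7) = 0.03077 S between n5,n6
  Y(R8) = 0.003021 S between n2,n3
  Y(R9) = 0.002183 S between n2,n5
  Y(R10) = 0.007092 S between n1,n7
  Y(R11) = 0.6849 S between n4,n3
  Y(R12) = 0.005848 S between n5,n0
  Y(R13) = 0.5464 S between n6,n8
  Ix: injects 0.0113 A into n1 (from n3)
Assemble and solve the 8×8 MNA system:
  V(n1)=0.04477  V(n2)=-0.06290  V(n3)=-0.07019  V(n4)=-0.05478  V(n5)=-0.05280  V(n6)=-0.05019  V(n7)=0.001232  V(n8)=-0.05005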